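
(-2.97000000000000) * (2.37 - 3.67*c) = 10.8999*c - 7.0389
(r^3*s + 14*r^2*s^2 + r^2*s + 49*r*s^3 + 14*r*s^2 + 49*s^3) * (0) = 0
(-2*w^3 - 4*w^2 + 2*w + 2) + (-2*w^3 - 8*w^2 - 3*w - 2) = -4*w^3 - 12*w^2 - w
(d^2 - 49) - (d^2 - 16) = -33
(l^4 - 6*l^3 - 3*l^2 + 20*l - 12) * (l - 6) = l^5 - 12*l^4 + 33*l^3 + 38*l^2 - 132*l + 72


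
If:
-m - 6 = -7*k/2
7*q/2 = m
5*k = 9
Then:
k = 9/5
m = 3/10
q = 3/35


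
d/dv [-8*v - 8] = -8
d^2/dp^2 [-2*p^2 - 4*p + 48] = -4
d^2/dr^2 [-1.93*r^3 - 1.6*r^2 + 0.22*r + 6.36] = -11.58*r - 3.2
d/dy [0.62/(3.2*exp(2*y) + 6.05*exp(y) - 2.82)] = (-3.968*exp(y) - 3.751)*exp(y)/(3.2*exp(2*y) + 6.05*exp(y) - 2.82)^2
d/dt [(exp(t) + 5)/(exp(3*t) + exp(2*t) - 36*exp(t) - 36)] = (-(exp(t) + 5)*(3*exp(2*t) + 2*exp(t) - 36) + exp(3*t) + exp(2*t) - 36*exp(t) - 36)*exp(t)/(exp(3*t) + exp(2*t) - 36*exp(t) - 36)^2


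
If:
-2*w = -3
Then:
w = 3/2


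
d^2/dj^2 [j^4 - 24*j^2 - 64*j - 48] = 12*j^2 - 48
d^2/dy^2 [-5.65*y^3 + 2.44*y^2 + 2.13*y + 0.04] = 4.88 - 33.9*y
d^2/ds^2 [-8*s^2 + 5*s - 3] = -16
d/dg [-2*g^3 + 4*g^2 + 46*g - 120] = -6*g^2 + 8*g + 46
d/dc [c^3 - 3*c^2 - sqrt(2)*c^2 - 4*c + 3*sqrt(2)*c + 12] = 3*c^2 - 6*c - 2*sqrt(2)*c - 4 + 3*sqrt(2)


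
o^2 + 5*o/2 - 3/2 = (o - 1/2)*(o + 3)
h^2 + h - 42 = (h - 6)*(h + 7)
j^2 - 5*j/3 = j*(j - 5/3)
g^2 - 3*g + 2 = (g - 2)*(g - 1)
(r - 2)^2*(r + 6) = r^3 + 2*r^2 - 20*r + 24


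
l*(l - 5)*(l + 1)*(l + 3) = l^4 - l^3 - 17*l^2 - 15*l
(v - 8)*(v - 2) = v^2 - 10*v + 16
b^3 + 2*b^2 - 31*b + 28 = (b - 4)*(b - 1)*(b + 7)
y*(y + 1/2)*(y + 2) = y^3 + 5*y^2/2 + y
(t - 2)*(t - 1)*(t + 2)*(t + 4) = t^4 + 3*t^3 - 8*t^2 - 12*t + 16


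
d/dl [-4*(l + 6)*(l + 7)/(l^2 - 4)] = 4*(13*l^2 + 92*l + 52)/(l^4 - 8*l^2 + 16)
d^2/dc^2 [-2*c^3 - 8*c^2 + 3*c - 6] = -12*c - 16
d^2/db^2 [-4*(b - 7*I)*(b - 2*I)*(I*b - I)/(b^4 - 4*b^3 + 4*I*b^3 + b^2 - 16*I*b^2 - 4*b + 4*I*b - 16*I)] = (-8*I*b^9 + b^8*(-216 + 24*I) + b^7*(1584 - 264*I) + b^6*(-6456 - 1000*I) + b^5*(23832 - 1392*I) + b^4*(-50688 + 16656*I) + b^3*(66120 - 38864*I) + b^2*(-49536 + 16176*I) + b*(51264 + 96960*I) + 19200 - 42496*I)/(b^12 + b^11*(-12 + 12*I) + b^10*(3 - 144*I) + b^9*(476 + 548*I) + b^8*(-2301 - 432*I) + b^7*(4572 - 1500*I) + b^6*(-6911 + 3664*I) + b^5*(10740 - 7668*I) + b^4*(-6912 + 12144*I) + b^3*(9728 - 8704*I) + b^2*(-2304 + 12288*I) + b*(3072 - 3072*I) + 4096*I)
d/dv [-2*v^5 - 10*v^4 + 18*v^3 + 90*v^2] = 2*v*(-5*v^3 - 20*v^2 + 27*v + 90)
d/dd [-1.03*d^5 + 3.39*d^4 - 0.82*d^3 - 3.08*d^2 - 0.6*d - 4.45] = -5.15*d^4 + 13.56*d^3 - 2.46*d^2 - 6.16*d - 0.6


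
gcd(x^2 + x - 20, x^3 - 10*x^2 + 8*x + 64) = x - 4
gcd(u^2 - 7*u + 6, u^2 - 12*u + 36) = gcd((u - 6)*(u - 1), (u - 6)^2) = u - 6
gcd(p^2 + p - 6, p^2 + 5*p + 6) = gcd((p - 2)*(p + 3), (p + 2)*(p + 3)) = p + 3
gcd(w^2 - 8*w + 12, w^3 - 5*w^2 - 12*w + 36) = w^2 - 8*w + 12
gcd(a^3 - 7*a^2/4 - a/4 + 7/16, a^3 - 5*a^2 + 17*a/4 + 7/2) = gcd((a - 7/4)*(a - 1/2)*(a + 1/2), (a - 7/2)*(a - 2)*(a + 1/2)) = a + 1/2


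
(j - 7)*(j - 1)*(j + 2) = j^3 - 6*j^2 - 9*j + 14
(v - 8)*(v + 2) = v^2 - 6*v - 16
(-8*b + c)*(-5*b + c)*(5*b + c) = 200*b^3 - 25*b^2*c - 8*b*c^2 + c^3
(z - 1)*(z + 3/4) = z^2 - z/4 - 3/4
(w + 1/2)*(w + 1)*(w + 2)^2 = w^4 + 11*w^3/2 + 21*w^2/2 + 8*w + 2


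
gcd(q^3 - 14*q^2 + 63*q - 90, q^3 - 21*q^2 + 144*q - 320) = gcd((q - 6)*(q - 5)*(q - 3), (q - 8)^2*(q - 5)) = q - 5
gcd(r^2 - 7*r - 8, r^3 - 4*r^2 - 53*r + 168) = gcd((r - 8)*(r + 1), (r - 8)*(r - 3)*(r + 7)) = r - 8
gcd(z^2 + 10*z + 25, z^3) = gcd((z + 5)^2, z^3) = 1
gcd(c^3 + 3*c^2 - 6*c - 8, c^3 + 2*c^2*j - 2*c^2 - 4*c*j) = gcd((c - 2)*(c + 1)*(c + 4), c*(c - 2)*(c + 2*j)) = c - 2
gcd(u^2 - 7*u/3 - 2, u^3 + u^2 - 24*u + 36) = u - 3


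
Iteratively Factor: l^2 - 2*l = (l)*(l - 2)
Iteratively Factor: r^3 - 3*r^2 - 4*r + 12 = (r - 2)*(r^2 - r - 6) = (r - 2)*(r + 2)*(r - 3)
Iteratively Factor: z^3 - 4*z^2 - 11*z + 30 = (z + 3)*(z^2 - 7*z + 10) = (z - 5)*(z + 3)*(z - 2)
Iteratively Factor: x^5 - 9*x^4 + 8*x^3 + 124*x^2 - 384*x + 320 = (x - 5)*(x^4 - 4*x^3 - 12*x^2 + 64*x - 64) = (x - 5)*(x + 4)*(x^3 - 8*x^2 + 20*x - 16) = (x - 5)*(x - 2)*(x + 4)*(x^2 - 6*x + 8) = (x - 5)*(x - 2)^2*(x + 4)*(x - 4)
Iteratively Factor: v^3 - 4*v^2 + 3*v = (v - 3)*(v^2 - v) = (v - 3)*(v - 1)*(v)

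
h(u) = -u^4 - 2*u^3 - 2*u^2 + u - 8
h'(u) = -4*u^3 - 6*u^2 - 4*u + 1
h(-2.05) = -18.89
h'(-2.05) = 18.45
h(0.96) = -11.50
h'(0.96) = -11.91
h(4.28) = -532.73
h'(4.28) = -439.64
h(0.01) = -7.99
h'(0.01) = 0.96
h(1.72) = -31.13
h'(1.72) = -43.98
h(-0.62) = -9.06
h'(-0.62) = 2.13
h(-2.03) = -18.52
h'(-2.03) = 17.86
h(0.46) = -8.20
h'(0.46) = -2.50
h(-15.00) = -44348.00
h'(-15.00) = 12211.00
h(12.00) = -24476.00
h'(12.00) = -7823.00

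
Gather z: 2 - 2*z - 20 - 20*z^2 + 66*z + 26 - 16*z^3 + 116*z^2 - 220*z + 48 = -16*z^3 + 96*z^2 - 156*z + 56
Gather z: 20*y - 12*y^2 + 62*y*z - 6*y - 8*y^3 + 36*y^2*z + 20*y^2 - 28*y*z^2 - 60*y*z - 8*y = -8*y^3 + 8*y^2 - 28*y*z^2 + 6*y + z*(36*y^2 + 2*y)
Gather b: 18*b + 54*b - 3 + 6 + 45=72*b + 48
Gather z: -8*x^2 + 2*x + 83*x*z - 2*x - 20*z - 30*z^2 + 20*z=-8*x^2 + 83*x*z - 30*z^2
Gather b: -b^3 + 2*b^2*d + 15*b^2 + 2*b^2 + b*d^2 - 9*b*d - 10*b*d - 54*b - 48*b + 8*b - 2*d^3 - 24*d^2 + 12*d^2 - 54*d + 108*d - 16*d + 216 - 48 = -b^3 + b^2*(2*d + 17) + b*(d^2 - 19*d - 94) - 2*d^3 - 12*d^2 + 38*d + 168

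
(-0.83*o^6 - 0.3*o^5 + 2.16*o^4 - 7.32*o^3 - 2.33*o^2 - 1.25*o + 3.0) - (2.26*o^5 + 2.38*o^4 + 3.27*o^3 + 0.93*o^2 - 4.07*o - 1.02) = -0.83*o^6 - 2.56*o^5 - 0.22*o^4 - 10.59*o^3 - 3.26*o^2 + 2.82*o + 4.02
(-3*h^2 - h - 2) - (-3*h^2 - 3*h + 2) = 2*h - 4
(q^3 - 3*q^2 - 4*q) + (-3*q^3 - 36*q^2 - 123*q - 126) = -2*q^3 - 39*q^2 - 127*q - 126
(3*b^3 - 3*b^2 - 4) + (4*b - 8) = 3*b^3 - 3*b^2 + 4*b - 12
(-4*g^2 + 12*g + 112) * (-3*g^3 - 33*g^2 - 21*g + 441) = 12*g^5 + 96*g^4 - 648*g^3 - 5712*g^2 + 2940*g + 49392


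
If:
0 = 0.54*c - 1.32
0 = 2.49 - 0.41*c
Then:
No Solution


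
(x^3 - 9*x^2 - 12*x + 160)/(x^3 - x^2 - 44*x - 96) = (x - 5)/(x + 3)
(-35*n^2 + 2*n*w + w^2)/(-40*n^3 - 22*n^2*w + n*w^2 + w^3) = (7*n + w)/(8*n^2 + 6*n*w + w^2)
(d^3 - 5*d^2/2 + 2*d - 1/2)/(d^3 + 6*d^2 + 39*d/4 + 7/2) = 2*(2*d^3 - 5*d^2 + 4*d - 1)/(4*d^3 + 24*d^2 + 39*d + 14)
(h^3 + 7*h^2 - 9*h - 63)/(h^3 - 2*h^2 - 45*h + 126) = (h + 3)/(h - 6)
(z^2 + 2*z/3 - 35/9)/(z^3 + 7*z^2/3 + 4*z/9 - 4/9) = (9*z^2 + 6*z - 35)/(9*z^3 + 21*z^2 + 4*z - 4)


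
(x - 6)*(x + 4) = x^2 - 2*x - 24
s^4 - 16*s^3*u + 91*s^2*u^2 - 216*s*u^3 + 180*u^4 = (s - 6*u)*(s - 5*u)*(s - 3*u)*(s - 2*u)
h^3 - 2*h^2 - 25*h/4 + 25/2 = (h - 5/2)*(h - 2)*(h + 5/2)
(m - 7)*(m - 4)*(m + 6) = m^3 - 5*m^2 - 38*m + 168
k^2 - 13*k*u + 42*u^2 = (k - 7*u)*(k - 6*u)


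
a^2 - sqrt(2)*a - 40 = (a - 5*sqrt(2))*(a + 4*sqrt(2))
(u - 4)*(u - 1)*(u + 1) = u^3 - 4*u^2 - u + 4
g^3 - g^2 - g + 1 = (g - 1)^2*(g + 1)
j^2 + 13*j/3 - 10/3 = (j - 2/3)*(j + 5)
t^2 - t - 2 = (t - 2)*(t + 1)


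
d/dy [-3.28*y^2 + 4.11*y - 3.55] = 4.11 - 6.56*y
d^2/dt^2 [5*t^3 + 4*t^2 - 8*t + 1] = 30*t + 8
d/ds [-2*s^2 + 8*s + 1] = 8 - 4*s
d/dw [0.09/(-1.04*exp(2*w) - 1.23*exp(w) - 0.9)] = (0.1872*exp(w) + 0.1107)*exp(w)/(1.04*exp(2*w) + 1.23*exp(w) + 0.9)^2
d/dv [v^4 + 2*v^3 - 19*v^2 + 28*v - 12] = 4*v^3 + 6*v^2 - 38*v + 28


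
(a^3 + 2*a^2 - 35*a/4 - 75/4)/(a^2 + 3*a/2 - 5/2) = (2*a^2 - a - 15)/(2*(a - 1))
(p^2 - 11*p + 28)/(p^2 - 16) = (p - 7)/(p + 4)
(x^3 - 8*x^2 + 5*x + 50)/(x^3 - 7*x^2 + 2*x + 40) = (x - 5)/(x - 4)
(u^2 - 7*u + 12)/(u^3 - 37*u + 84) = 1/(u + 7)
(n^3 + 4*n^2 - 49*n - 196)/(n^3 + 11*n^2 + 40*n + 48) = (n^2 - 49)/(n^2 + 7*n + 12)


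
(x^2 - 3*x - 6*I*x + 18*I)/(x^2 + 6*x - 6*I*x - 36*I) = (x - 3)/(x + 6)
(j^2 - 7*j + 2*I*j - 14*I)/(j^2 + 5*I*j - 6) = (j - 7)/(j + 3*I)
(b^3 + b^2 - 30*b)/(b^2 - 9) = b*(b^2 + b - 30)/(b^2 - 9)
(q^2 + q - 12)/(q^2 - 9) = (q + 4)/(q + 3)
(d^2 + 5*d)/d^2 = (d + 5)/d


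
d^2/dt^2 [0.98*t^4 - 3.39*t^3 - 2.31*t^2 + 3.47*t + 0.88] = 11.76*t^2 - 20.34*t - 4.62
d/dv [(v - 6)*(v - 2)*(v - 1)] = 3*v^2 - 18*v + 20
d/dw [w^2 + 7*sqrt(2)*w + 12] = 2*w + 7*sqrt(2)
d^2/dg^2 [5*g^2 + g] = 10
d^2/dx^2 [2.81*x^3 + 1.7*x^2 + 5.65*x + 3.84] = 16.86*x + 3.4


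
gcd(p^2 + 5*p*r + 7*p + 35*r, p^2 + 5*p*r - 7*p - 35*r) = p + 5*r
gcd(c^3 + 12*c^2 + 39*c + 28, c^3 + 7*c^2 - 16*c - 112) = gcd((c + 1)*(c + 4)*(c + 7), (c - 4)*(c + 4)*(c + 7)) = c^2 + 11*c + 28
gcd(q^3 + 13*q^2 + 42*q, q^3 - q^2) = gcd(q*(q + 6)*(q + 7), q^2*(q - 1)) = q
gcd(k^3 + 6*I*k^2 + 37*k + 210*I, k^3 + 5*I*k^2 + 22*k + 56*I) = k + 7*I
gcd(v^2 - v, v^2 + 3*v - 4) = v - 1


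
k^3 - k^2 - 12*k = k*(k - 4)*(k + 3)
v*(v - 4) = v^2 - 4*v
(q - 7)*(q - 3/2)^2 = q^3 - 10*q^2 + 93*q/4 - 63/4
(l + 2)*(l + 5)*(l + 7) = l^3 + 14*l^2 + 59*l + 70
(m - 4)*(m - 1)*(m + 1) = m^3 - 4*m^2 - m + 4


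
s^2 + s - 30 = (s - 5)*(s + 6)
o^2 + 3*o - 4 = (o - 1)*(o + 4)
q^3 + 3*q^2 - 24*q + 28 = (q - 2)^2*(q + 7)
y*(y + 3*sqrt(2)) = y^2 + 3*sqrt(2)*y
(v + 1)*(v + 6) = v^2 + 7*v + 6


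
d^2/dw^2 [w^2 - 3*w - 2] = 2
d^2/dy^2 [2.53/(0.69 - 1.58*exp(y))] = (-6.315892*exp(y) - 2.758206)*exp(y)/(1.58*exp(y) - 0.69)^3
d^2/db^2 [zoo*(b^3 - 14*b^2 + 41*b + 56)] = zoo*(b + 1)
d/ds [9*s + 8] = 9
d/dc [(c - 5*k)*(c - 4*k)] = 2*c - 9*k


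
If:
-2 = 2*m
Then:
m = -1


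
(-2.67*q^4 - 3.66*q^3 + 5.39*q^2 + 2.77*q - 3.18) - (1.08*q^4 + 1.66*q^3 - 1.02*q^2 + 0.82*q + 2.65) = -3.75*q^4 - 5.32*q^3 + 6.41*q^2 + 1.95*q - 5.83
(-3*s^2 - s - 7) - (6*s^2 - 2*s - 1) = -9*s^2 + s - 6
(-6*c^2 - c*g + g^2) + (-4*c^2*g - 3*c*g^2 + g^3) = -4*c^2*g - 6*c^2 - 3*c*g^2 - c*g + g^3 + g^2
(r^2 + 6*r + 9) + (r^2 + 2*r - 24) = 2*r^2 + 8*r - 15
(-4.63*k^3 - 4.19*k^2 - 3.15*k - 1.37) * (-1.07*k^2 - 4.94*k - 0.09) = 4.9541*k^5 + 27.3555*k^4 + 24.4858*k^3 + 17.404*k^2 + 7.0513*k + 0.1233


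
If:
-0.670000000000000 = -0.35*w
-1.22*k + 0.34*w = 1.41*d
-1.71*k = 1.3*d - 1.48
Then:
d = -0.84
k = 1.50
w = 1.91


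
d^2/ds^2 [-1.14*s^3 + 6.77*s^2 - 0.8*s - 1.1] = 13.54 - 6.84*s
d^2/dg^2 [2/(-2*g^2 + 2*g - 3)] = 8*(2*g^2 - 2*g - 2*(2*g - 1)^2 + 3)/(2*g^2 - 2*g + 3)^3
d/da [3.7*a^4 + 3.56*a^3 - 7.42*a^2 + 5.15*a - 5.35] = 14.8*a^3 + 10.68*a^2 - 14.84*a + 5.15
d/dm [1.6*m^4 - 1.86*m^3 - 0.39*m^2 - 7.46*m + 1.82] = 6.4*m^3 - 5.58*m^2 - 0.78*m - 7.46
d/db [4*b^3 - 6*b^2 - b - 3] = 12*b^2 - 12*b - 1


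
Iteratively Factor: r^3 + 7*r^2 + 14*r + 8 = (r + 4)*(r^2 + 3*r + 2) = (r + 2)*(r + 4)*(r + 1)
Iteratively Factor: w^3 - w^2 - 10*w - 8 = (w - 4)*(w^2 + 3*w + 2) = (w - 4)*(w + 2)*(w + 1)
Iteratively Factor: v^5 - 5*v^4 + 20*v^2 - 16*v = (v - 1)*(v^4 - 4*v^3 - 4*v^2 + 16*v) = (v - 1)*(v + 2)*(v^3 - 6*v^2 + 8*v) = (v - 4)*(v - 1)*(v + 2)*(v^2 - 2*v) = (v - 4)*(v - 2)*(v - 1)*(v + 2)*(v)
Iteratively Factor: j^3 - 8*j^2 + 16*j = (j)*(j^2 - 8*j + 16) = j*(j - 4)*(j - 4)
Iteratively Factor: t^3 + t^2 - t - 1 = (t + 1)*(t^2 - 1) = (t + 1)^2*(t - 1)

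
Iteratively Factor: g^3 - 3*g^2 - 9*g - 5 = (g + 1)*(g^2 - 4*g - 5) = (g + 1)^2*(g - 5)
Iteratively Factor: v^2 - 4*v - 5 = (v - 5)*(v + 1)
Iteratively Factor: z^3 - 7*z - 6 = (z + 2)*(z^2 - 2*z - 3) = (z + 1)*(z + 2)*(z - 3)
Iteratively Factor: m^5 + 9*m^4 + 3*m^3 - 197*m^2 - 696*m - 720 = (m + 3)*(m^4 + 6*m^3 - 15*m^2 - 152*m - 240) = (m + 3)*(m + 4)*(m^3 + 2*m^2 - 23*m - 60) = (m + 3)^2*(m + 4)*(m^2 - m - 20) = (m - 5)*(m + 3)^2*(m + 4)*(m + 4)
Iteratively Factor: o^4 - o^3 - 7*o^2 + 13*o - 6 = (o - 2)*(o^3 + o^2 - 5*o + 3) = (o - 2)*(o + 3)*(o^2 - 2*o + 1) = (o - 2)*(o - 1)*(o + 3)*(o - 1)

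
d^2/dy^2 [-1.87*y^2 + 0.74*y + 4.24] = -3.74000000000000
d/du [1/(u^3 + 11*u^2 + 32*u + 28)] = (-3*u^2 - 22*u - 32)/(u^3 + 11*u^2 + 32*u + 28)^2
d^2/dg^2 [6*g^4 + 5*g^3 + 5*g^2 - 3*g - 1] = 72*g^2 + 30*g + 10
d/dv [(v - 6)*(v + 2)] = 2*v - 4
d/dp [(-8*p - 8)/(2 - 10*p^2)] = 4*(5*p^2 - 10*p*(p + 1) - 1)/(5*p^2 - 1)^2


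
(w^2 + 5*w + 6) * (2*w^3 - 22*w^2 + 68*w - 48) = 2*w^5 - 12*w^4 - 30*w^3 + 160*w^2 + 168*w - 288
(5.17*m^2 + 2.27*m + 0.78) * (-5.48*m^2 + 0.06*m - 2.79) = -28.3316*m^4 - 12.1294*m^3 - 18.5625*m^2 - 6.2865*m - 2.1762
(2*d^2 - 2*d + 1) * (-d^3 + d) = -2*d^5 + 2*d^4 + d^3 - 2*d^2 + d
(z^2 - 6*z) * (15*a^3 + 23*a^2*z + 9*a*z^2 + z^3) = 15*a^3*z^2 - 90*a^3*z + 23*a^2*z^3 - 138*a^2*z^2 + 9*a*z^4 - 54*a*z^3 + z^5 - 6*z^4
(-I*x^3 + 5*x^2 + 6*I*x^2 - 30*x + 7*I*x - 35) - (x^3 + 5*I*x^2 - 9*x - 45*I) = -x^3 - I*x^3 + 5*x^2 + I*x^2 - 21*x + 7*I*x - 35 + 45*I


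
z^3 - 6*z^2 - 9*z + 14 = (z - 7)*(z - 1)*(z + 2)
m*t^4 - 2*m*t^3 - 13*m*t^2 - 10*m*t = t*(t - 5)*(t + 2)*(m*t + m)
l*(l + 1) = l^2 + l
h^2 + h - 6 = (h - 2)*(h + 3)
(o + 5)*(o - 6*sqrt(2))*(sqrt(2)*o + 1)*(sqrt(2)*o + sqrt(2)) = 2*o^4 - 11*sqrt(2)*o^3 + 12*o^3 - 66*sqrt(2)*o^2 - 2*o^2 - 55*sqrt(2)*o - 72*o - 60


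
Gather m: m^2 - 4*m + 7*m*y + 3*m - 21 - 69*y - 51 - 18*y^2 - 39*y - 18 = m^2 + m*(7*y - 1) - 18*y^2 - 108*y - 90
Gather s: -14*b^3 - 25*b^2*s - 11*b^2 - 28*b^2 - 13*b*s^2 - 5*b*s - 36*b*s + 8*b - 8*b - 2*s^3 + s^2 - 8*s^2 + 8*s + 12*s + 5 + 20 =-14*b^3 - 39*b^2 - 2*s^3 + s^2*(-13*b - 7) + s*(-25*b^2 - 41*b + 20) + 25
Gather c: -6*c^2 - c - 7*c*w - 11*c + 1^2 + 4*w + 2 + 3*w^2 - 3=-6*c^2 + c*(-7*w - 12) + 3*w^2 + 4*w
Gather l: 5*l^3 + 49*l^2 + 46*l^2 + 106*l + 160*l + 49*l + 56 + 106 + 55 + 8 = 5*l^3 + 95*l^2 + 315*l + 225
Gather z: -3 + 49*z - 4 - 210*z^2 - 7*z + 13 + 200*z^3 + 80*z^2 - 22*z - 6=200*z^3 - 130*z^2 + 20*z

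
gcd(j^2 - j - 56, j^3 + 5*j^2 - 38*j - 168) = j + 7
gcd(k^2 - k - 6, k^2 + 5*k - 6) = 1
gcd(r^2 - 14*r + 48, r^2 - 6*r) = r - 6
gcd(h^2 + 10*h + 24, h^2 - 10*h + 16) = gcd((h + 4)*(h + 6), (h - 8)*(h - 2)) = 1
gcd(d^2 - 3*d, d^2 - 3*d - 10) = 1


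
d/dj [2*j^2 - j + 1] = 4*j - 1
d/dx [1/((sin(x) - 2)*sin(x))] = 2*(1 - sin(x))*cos(x)/((sin(x) - 2)^2*sin(x)^2)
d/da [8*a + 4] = 8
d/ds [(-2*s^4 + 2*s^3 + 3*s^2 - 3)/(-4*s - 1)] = 2*(12*s^4 - 4*s^3 - 9*s^2 - 3*s - 6)/(16*s^2 + 8*s + 1)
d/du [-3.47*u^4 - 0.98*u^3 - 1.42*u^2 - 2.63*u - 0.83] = -13.88*u^3 - 2.94*u^2 - 2.84*u - 2.63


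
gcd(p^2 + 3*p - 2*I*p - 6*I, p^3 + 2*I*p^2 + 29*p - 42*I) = p - 2*I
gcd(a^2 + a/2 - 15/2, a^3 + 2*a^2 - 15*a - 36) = a + 3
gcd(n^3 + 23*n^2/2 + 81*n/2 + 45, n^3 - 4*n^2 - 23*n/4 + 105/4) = n + 5/2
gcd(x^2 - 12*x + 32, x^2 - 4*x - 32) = x - 8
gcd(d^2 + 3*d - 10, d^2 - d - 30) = d + 5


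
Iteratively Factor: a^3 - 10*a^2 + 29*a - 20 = (a - 4)*(a^2 - 6*a + 5) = (a - 4)*(a - 1)*(a - 5)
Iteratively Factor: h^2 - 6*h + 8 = (h - 2)*(h - 4)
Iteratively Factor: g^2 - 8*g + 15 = (g - 3)*(g - 5)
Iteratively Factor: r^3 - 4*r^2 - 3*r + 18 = (r + 2)*(r^2 - 6*r + 9) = (r - 3)*(r + 2)*(r - 3)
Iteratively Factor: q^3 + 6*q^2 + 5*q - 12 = (q + 4)*(q^2 + 2*q - 3) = (q + 3)*(q + 4)*(q - 1)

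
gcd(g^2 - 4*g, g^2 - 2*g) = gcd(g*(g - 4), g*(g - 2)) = g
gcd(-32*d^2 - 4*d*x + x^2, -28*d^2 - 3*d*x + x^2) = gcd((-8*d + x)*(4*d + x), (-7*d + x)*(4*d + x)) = 4*d + x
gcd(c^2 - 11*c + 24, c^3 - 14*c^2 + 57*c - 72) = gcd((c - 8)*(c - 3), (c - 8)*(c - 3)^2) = c^2 - 11*c + 24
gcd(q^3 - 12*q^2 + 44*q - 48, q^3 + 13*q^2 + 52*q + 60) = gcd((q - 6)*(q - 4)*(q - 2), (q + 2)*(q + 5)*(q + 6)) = 1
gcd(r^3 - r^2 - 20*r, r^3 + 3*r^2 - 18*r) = r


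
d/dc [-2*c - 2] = -2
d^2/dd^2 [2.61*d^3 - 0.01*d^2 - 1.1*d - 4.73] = 15.66*d - 0.02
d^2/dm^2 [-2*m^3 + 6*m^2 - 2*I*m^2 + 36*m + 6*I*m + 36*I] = -12*m + 12 - 4*I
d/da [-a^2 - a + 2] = -2*a - 1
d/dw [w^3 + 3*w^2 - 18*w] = 3*w^2 + 6*w - 18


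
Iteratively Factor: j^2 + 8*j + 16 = (j + 4)*(j + 4)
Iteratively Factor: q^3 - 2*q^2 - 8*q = (q)*(q^2 - 2*q - 8) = q*(q - 4)*(q + 2)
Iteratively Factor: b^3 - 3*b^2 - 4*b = (b)*(b^2 - 3*b - 4) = b*(b + 1)*(b - 4)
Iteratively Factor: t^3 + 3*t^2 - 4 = (t - 1)*(t^2 + 4*t + 4) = (t - 1)*(t + 2)*(t + 2)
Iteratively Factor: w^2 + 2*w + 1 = (w + 1)*(w + 1)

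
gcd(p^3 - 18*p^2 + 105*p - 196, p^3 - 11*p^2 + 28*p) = p^2 - 11*p + 28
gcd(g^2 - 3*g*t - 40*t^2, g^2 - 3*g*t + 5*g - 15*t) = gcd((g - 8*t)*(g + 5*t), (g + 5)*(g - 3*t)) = 1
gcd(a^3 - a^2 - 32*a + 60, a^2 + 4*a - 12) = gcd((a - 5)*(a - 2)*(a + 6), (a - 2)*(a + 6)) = a^2 + 4*a - 12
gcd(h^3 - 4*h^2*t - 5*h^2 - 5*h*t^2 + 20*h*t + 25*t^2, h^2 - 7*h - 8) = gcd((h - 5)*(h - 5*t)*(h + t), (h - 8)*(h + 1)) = 1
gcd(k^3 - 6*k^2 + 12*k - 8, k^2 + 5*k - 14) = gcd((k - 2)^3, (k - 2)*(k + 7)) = k - 2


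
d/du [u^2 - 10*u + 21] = 2*u - 10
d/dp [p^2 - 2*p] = 2*p - 2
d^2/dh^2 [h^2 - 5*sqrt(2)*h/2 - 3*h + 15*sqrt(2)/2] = 2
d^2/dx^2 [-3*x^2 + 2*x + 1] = -6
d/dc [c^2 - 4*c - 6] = 2*c - 4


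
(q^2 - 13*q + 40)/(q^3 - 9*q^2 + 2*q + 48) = (q - 5)/(q^2 - q - 6)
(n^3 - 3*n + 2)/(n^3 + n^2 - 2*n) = (n - 1)/n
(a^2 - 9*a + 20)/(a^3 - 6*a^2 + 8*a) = (a - 5)/(a*(a - 2))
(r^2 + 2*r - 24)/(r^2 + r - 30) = (r - 4)/(r - 5)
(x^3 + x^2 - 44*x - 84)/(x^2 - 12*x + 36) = (x^3 + x^2 - 44*x - 84)/(x^2 - 12*x + 36)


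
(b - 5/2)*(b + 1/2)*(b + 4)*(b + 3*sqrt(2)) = b^4 + 2*b^3 + 3*sqrt(2)*b^3 - 37*b^2/4 + 6*sqrt(2)*b^2 - 111*sqrt(2)*b/4 - 5*b - 15*sqrt(2)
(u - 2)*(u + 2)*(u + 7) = u^3 + 7*u^2 - 4*u - 28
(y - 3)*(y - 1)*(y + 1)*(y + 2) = y^4 - y^3 - 7*y^2 + y + 6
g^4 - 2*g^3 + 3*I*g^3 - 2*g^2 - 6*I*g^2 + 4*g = g*(g - 2)*(g + I)*(g + 2*I)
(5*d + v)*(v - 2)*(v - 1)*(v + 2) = 5*d*v^3 - 5*d*v^2 - 20*d*v + 20*d + v^4 - v^3 - 4*v^2 + 4*v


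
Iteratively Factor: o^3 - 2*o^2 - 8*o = (o)*(o^2 - 2*o - 8) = o*(o - 4)*(o + 2)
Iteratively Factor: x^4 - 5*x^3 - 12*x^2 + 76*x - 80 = (x - 2)*(x^3 - 3*x^2 - 18*x + 40) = (x - 2)*(x + 4)*(x^2 - 7*x + 10) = (x - 5)*(x - 2)*(x + 4)*(x - 2)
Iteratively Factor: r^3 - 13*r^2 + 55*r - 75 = (r - 5)*(r^2 - 8*r + 15) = (r - 5)^2*(r - 3)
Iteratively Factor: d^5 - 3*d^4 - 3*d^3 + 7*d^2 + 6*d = (d - 3)*(d^4 - 3*d^2 - 2*d) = (d - 3)*(d + 1)*(d^3 - d^2 - 2*d) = (d - 3)*(d + 1)^2*(d^2 - 2*d) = (d - 3)*(d - 2)*(d + 1)^2*(d)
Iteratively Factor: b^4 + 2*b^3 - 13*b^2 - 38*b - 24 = (b - 4)*(b^3 + 6*b^2 + 11*b + 6) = (b - 4)*(b + 1)*(b^2 + 5*b + 6) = (b - 4)*(b + 1)*(b + 2)*(b + 3)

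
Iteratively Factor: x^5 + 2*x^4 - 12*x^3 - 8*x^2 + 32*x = (x + 2)*(x^4 - 12*x^2 + 16*x) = (x + 2)*(x + 4)*(x^3 - 4*x^2 + 4*x) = (x - 2)*(x + 2)*(x + 4)*(x^2 - 2*x) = (x - 2)^2*(x + 2)*(x + 4)*(x)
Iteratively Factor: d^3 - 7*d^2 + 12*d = (d - 3)*(d^2 - 4*d) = (d - 4)*(d - 3)*(d)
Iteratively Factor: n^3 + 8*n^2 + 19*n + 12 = (n + 3)*(n^2 + 5*n + 4) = (n + 3)*(n + 4)*(n + 1)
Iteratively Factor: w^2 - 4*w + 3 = (w - 1)*(w - 3)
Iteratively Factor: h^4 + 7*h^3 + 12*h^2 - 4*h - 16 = (h + 4)*(h^3 + 3*h^2 - 4) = (h - 1)*(h + 4)*(h^2 + 4*h + 4) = (h - 1)*(h + 2)*(h + 4)*(h + 2)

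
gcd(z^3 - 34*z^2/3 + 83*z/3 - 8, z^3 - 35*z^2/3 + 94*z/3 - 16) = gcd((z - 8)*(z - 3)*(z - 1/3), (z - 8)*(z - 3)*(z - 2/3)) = z^2 - 11*z + 24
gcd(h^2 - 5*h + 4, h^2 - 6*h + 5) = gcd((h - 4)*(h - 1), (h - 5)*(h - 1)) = h - 1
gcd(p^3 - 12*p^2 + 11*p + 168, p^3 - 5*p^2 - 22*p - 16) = p - 8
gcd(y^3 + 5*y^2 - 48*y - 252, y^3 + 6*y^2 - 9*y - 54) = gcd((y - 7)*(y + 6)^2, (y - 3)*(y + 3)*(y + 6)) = y + 6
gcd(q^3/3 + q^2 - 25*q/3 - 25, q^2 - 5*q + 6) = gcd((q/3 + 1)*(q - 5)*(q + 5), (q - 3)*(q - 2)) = 1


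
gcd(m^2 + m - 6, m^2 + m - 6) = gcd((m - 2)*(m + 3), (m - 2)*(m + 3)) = m^2 + m - 6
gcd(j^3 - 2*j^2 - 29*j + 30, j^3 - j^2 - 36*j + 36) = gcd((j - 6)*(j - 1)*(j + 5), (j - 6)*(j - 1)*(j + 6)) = j^2 - 7*j + 6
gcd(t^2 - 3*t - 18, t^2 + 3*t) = t + 3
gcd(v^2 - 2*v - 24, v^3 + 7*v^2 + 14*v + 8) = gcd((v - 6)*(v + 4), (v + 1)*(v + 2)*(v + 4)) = v + 4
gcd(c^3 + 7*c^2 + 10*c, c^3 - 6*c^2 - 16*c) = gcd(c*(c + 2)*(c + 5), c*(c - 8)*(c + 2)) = c^2 + 2*c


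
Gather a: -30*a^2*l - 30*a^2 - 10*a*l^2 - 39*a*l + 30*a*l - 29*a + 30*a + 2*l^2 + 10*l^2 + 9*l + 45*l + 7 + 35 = a^2*(-30*l - 30) + a*(-10*l^2 - 9*l + 1) + 12*l^2 + 54*l + 42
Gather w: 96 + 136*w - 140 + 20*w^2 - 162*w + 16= 20*w^2 - 26*w - 28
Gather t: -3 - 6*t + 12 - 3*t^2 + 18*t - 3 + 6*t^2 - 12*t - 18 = 3*t^2 - 12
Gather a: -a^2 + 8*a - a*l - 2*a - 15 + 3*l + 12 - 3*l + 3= -a^2 + a*(6 - l)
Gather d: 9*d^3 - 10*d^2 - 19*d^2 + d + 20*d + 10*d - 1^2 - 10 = 9*d^3 - 29*d^2 + 31*d - 11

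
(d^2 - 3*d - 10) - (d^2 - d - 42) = 32 - 2*d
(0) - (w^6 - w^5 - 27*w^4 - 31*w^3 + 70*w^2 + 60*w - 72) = -w^6 + w^5 + 27*w^4 + 31*w^3 - 70*w^2 - 60*w + 72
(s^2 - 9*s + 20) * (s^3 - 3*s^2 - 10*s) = s^5 - 12*s^4 + 37*s^3 + 30*s^2 - 200*s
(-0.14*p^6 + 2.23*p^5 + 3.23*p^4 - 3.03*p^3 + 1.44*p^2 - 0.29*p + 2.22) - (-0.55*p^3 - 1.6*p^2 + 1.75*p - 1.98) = -0.14*p^6 + 2.23*p^5 + 3.23*p^4 - 2.48*p^3 + 3.04*p^2 - 2.04*p + 4.2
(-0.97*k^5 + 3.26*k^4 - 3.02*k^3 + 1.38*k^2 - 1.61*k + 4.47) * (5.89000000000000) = -5.7133*k^5 + 19.2014*k^4 - 17.7878*k^3 + 8.1282*k^2 - 9.4829*k + 26.3283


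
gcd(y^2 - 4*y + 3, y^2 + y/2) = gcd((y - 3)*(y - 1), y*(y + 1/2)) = 1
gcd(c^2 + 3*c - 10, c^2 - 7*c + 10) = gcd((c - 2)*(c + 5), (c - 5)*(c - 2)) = c - 2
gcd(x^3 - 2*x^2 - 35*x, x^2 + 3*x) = x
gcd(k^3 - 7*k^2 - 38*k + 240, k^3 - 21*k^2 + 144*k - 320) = k^2 - 13*k + 40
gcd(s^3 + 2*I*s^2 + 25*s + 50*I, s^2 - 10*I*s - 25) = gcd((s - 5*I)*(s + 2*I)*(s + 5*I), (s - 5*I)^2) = s - 5*I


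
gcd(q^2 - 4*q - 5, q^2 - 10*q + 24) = 1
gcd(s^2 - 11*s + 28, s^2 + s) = 1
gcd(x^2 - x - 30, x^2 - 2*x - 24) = x - 6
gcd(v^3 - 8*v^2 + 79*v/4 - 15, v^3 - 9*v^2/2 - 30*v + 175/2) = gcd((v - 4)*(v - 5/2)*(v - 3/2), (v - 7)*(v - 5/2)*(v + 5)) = v - 5/2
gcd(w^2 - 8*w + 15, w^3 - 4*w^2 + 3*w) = w - 3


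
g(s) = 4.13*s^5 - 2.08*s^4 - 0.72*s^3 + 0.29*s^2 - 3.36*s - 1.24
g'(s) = 20.65*s^4 - 8.32*s^3 - 2.16*s^2 + 0.58*s - 3.36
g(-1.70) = -67.17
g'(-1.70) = 202.76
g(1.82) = 48.92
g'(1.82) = 166.95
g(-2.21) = -251.97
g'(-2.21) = 567.21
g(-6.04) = -35779.75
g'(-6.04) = 29230.87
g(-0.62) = 0.44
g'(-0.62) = 0.48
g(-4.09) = -5242.22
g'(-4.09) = 6305.85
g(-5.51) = -22745.98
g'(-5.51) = 20353.51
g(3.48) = 1763.06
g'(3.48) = 2650.43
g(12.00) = 983301.32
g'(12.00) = 413514.00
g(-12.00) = -1069482.04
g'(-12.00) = 442254.00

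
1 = 1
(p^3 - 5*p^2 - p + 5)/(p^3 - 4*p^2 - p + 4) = (p - 5)/(p - 4)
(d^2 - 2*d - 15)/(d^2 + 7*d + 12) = (d - 5)/(d + 4)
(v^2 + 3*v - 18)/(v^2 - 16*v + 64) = (v^2 + 3*v - 18)/(v^2 - 16*v + 64)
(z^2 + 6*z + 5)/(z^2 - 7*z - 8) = (z + 5)/(z - 8)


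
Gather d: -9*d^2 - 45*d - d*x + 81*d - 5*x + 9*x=-9*d^2 + d*(36 - x) + 4*x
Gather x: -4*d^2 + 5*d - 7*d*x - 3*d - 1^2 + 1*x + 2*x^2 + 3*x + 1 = -4*d^2 + 2*d + 2*x^2 + x*(4 - 7*d)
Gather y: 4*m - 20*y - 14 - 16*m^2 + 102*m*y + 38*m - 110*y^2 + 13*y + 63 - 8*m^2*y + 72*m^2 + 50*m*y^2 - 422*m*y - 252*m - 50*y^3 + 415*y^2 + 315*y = 56*m^2 - 210*m - 50*y^3 + y^2*(50*m + 305) + y*(-8*m^2 - 320*m + 308) + 49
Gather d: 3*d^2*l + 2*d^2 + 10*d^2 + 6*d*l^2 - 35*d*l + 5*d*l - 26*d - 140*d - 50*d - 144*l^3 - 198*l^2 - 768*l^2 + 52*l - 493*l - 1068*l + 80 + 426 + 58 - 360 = d^2*(3*l + 12) + d*(6*l^2 - 30*l - 216) - 144*l^3 - 966*l^2 - 1509*l + 204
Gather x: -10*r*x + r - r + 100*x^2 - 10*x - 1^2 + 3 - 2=100*x^2 + x*(-10*r - 10)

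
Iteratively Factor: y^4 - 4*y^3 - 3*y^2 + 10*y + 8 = (y + 1)*(y^3 - 5*y^2 + 2*y + 8) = (y - 2)*(y + 1)*(y^2 - 3*y - 4) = (y - 2)*(y + 1)^2*(y - 4)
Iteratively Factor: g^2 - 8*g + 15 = (g - 5)*(g - 3)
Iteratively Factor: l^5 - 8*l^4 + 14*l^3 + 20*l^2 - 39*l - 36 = (l + 1)*(l^4 - 9*l^3 + 23*l^2 - 3*l - 36) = (l - 3)*(l + 1)*(l^3 - 6*l^2 + 5*l + 12) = (l - 4)*(l - 3)*(l + 1)*(l^2 - 2*l - 3) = (l - 4)*(l - 3)*(l + 1)^2*(l - 3)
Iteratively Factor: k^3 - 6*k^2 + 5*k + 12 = (k - 4)*(k^2 - 2*k - 3) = (k - 4)*(k + 1)*(k - 3)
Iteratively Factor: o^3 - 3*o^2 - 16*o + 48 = (o + 4)*(o^2 - 7*o + 12) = (o - 4)*(o + 4)*(o - 3)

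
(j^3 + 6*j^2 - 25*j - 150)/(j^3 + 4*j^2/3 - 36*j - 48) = 3*(j^2 - 25)/(3*j^2 - 14*j - 24)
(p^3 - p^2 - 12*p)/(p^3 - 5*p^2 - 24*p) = (p - 4)/(p - 8)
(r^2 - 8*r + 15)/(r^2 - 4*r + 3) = (r - 5)/(r - 1)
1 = 1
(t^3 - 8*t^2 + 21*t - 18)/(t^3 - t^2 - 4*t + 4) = (t^2 - 6*t + 9)/(t^2 + t - 2)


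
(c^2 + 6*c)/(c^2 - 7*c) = (c + 6)/(c - 7)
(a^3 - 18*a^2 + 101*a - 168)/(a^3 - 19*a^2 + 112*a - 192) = (a - 7)/(a - 8)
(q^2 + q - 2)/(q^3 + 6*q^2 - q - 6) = (q + 2)/(q^2 + 7*q + 6)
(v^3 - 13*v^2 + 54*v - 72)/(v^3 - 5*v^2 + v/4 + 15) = 4*(v^2 - 9*v + 18)/(4*v^2 - 4*v - 15)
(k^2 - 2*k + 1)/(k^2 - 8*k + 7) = (k - 1)/(k - 7)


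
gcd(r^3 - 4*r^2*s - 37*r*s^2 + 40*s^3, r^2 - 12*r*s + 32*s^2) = r - 8*s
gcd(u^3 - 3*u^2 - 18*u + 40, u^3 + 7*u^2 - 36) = u - 2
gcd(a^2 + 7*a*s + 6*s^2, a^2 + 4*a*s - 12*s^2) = a + 6*s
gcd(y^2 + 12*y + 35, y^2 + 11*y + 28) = y + 7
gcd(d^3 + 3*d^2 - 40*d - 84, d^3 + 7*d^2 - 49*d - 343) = d + 7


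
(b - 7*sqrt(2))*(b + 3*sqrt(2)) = b^2 - 4*sqrt(2)*b - 42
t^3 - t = t*(t - 1)*(t + 1)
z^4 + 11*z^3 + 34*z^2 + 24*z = z*(z + 1)*(z + 4)*(z + 6)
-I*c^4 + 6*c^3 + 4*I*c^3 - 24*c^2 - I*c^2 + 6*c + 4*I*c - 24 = (c - 4)*(c - I)*(c + 6*I)*(-I*c + 1)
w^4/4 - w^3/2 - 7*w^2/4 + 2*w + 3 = (w/4 + 1/2)*(w - 3)*(w - 2)*(w + 1)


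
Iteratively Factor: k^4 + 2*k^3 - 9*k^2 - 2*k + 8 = (k - 2)*(k^3 + 4*k^2 - k - 4) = (k - 2)*(k + 1)*(k^2 + 3*k - 4) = (k - 2)*(k - 1)*(k + 1)*(k + 4)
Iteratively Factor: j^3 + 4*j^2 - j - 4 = (j + 4)*(j^2 - 1) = (j - 1)*(j + 4)*(j + 1)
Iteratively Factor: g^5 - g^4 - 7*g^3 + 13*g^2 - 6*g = (g)*(g^4 - g^3 - 7*g^2 + 13*g - 6) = g*(g + 3)*(g^3 - 4*g^2 + 5*g - 2) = g*(g - 1)*(g + 3)*(g^2 - 3*g + 2) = g*(g - 1)^2*(g + 3)*(g - 2)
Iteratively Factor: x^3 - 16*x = (x + 4)*(x^2 - 4*x) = x*(x + 4)*(x - 4)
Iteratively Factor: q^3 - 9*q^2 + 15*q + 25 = (q - 5)*(q^2 - 4*q - 5) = (q - 5)*(q + 1)*(q - 5)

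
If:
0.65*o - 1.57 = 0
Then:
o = 2.42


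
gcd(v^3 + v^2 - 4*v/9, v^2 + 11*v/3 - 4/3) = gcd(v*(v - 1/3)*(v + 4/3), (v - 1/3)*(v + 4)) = v - 1/3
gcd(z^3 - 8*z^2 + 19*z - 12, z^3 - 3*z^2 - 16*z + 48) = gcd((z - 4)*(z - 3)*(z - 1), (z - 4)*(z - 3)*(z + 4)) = z^2 - 7*z + 12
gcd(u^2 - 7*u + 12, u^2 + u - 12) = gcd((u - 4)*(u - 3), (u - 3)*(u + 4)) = u - 3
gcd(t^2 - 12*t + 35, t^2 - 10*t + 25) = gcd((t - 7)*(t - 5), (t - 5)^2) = t - 5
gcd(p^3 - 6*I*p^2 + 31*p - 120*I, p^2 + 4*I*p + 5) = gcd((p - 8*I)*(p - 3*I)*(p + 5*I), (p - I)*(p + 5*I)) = p + 5*I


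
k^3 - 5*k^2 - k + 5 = (k - 5)*(k - 1)*(k + 1)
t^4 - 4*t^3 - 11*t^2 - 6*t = t*(t - 6)*(t + 1)^2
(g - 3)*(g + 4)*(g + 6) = g^3 + 7*g^2 - 6*g - 72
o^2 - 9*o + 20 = (o - 5)*(o - 4)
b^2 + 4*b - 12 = (b - 2)*(b + 6)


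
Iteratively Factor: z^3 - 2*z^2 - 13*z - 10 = (z - 5)*(z^2 + 3*z + 2) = (z - 5)*(z + 2)*(z + 1)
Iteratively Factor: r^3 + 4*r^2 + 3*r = (r)*(r^2 + 4*r + 3) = r*(r + 3)*(r + 1)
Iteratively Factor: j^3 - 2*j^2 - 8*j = (j - 4)*(j^2 + 2*j) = j*(j - 4)*(j + 2)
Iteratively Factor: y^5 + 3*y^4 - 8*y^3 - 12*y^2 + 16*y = (y + 4)*(y^4 - y^3 - 4*y^2 + 4*y) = y*(y + 4)*(y^3 - y^2 - 4*y + 4) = y*(y + 2)*(y + 4)*(y^2 - 3*y + 2) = y*(y - 1)*(y + 2)*(y + 4)*(y - 2)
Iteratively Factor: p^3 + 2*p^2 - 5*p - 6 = (p + 3)*(p^2 - p - 2) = (p - 2)*(p + 3)*(p + 1)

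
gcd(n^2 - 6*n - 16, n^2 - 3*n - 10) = n + 2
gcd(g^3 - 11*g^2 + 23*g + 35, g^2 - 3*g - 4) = g + 1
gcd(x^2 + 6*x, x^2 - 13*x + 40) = 1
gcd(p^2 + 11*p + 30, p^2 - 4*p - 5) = 1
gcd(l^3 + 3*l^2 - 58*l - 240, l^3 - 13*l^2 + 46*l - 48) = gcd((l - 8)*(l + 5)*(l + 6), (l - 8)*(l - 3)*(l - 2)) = l - 8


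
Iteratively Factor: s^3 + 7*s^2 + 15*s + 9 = (s + 3)*(s^2 + 4*s + 3) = (s + 1)*(s + 3)*(s + 3)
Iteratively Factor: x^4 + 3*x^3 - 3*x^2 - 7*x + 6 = (x - 1)*(x^3 + 4*x^2 + x - 6) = (x - 1)^2*(x^2 + 5*x + 6) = (x - 1)^2*(x + 3)*(x + 2)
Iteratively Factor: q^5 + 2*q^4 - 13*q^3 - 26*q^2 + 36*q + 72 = (q - 3)*(q^4 + 5*q^3 + 2*q^2 - 20*q - 24) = (q - 3)*(q + 2)*(q^3 + 3*q^2 - 4*q - 12) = (q - 3)*(q + 2)*(q + 3)*(q^2 - 4) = (q - 3)*(q - 2)*(q + 2)*(q + 3)*(q + 2)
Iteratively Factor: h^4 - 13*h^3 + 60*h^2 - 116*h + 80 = (h - 5)*(h^3 - 8*h^2 + 20*h - 16) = (h - 5)*(h - 4)*(h^2 - 4*h + 4) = (h - 5)*(h - 4)*(h - 2)*(h - 2)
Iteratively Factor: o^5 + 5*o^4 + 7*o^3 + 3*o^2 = (o + 1)*(o^4 + 4*o^3 + 3*o^2) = o*(o + 1)*(o^3 + 4*o^2 + 3*o) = o*(o + 1)^2*(o^2 + 3*o) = o*(o + 1)^2*(o + 3)*(o)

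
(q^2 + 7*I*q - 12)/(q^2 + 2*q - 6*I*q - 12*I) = (q^2 + 7*I*q - 12)/(q^2 + q*(2 - 6*I) - 12*I)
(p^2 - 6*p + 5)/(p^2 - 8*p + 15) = (p - 1)/(p - 3)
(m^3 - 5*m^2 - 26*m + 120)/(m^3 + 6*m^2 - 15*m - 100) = (m - 6)/(m + 5)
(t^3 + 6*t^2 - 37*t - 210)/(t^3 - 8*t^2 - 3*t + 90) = (t^2 + 12*t + 35)/(t^2 - 2*t - 15)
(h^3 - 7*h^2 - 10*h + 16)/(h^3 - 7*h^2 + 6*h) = (h^2 - 6*h - 16)/(h*(h - 6))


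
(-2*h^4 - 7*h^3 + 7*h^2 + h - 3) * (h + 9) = -2*h^5 - 25*h^4 - 56*h^3 + 64*h^2 + 6*h - 27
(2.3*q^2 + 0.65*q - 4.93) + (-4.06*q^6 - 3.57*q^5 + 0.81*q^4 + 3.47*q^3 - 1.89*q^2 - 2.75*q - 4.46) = -4.06*q^6 - 3.57*q^5 + 0.81*q^4 + 3.47*q^3 + 0.41*q^2 - 2.1*q - 9.39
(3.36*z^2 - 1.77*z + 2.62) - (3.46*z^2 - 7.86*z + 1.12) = -0.1*z^2 + 6.09*z + 1.5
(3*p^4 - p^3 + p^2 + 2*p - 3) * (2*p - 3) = 6*p^5 - 11*p^4 + 5*p^3 + p^2 - 12*p + 9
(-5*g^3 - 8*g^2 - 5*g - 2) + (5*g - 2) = -5*g^3 - 8*g^2 - 4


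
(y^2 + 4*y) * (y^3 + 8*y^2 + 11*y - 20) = y^5 + 12*y^4 + 43*y^3 + 24*y^2 - 80*y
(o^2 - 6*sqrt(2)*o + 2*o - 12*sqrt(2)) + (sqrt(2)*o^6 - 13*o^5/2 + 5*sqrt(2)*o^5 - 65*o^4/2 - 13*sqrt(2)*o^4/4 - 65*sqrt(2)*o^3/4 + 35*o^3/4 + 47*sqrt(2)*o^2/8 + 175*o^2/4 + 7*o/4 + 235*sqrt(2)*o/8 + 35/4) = sqrt(2)*o^6 - 13*o^5/2 + 5*sqrt(2)*o^5 - 65*o^4/2 - 13*sqrt(2)*o^4/4 - 65*sqrt(2)*o^3/4 + 35*o^3/4 + 47*sqrt(2)*o^2/8 + 179*o^2/4 + 15*o/4 + 187*sqrt(2)*o/8 - 12*sqrt(2) + 35/4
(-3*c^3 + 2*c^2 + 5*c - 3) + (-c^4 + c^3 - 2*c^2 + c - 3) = -c^4 - 2*c^3 + 6*c - 6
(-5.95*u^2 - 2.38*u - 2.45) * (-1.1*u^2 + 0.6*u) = 6.545*u^4 - 0.952*u^3 + 1.267*u^2 - 1.47*u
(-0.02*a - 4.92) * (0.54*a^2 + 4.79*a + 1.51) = -0.0108*a^3 - 2.7526*a^2 - 23.597*a - 7.4292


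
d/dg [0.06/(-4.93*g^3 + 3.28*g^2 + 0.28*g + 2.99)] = (0.8874*g^2 - 0.3936*g - 0.0168)/(-4.93*g^3 + 3.28*g^2 + 0.28*g + 2.99)^2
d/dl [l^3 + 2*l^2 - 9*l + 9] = 3*l^2 + 4*l - 9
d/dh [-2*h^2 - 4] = -4*h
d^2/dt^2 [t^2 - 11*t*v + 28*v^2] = 2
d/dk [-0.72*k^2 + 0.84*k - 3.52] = 0.84 - 1.44*k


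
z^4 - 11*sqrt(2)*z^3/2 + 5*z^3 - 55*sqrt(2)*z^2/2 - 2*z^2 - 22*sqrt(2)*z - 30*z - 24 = (z + 1)*(z + 4)*(z - 6*sqrt(2))*(z + sqrt(2)/2)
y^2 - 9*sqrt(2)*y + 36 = (y - 6*sqrt(2))*(y - 3*sqrt(2))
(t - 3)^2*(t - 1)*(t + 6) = t^4 - t^3 - 27*t^2 + 81*t - 54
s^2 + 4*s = s*(s + 4)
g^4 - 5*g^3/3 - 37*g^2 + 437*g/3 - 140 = (g - 4)*(g - 3)*(g - 5/3)*(g + 7)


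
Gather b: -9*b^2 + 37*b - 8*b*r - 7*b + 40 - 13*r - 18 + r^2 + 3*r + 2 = -9*b^2 + b*(30 - 8*r) + r^2 - 10*r + 24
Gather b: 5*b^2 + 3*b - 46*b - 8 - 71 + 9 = 5*b^2 - 43*b - 70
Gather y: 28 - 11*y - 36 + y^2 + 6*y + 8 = y^2 - 5*y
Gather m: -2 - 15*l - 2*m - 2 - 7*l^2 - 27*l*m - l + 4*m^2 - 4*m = -7*l^2 - 16*l + 4*m^2 + m*(-27*l - 6) - 4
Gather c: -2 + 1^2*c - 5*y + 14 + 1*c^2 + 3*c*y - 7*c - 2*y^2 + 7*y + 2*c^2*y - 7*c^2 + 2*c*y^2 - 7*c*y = c^2*(2*y - 6) + c*(2*y^2 - 4*y - 6) - 2*y^2 + 2*y + 12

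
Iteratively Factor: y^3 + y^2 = (y + 1)*(y^2) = y*(y + 1)*(y)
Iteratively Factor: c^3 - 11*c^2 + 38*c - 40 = (c - 2)*(c^2 - 9*c + 20) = (c - 4)*(c - 2)*(c - 5)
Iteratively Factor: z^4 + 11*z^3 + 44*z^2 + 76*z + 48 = (z + 4)*(z^3 + 7*z^2 + 16*z + 12) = (z + 3)*(z + 4)*(z^2 + 4*z + 4) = (z + 2)*(z + 3)*(z + 4)*(z + 2)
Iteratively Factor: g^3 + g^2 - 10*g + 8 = (g + 4)*(g^2 - 3*g + 2) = (g - 1)*(g + 4)*(g - 2)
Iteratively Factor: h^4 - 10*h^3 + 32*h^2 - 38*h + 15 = (h - 1)*(h^3 - 9*h^2 + 23*h - 15) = (h - 1)^2*(h^2 - 8*h + 15) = (h - 5)*(h - 1)^2*(h - 3)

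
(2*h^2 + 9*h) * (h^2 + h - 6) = 2*h^4 + 11*h^3 - 3*h^2 - 54*h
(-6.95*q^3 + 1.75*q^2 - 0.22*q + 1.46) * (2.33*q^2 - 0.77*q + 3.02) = -16.1935*q^5 + 9.429*q^4 - 22.8491*q^3 + 8.8562*q^2 - 1.7886*q + 4.4092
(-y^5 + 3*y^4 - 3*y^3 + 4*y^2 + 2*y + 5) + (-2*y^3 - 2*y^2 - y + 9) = -y^5 + 3*y^4 - 5*y^3 + 2*y^2 + y + 14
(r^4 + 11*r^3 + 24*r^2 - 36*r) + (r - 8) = r^4 + 11*r^3 + 24*r^2 - 35*r - 8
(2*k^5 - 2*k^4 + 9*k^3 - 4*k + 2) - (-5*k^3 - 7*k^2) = 2*k^5 - 2*k^4 + 14*k^3 + 7*k^2 - 4*k + 2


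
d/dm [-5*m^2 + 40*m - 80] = 40 - 10*m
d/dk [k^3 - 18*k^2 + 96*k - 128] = 3*k^2 - 36*k + 96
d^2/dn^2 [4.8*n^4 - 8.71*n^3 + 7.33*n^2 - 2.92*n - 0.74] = 57.6*n^2 - 52.26*n + 14.66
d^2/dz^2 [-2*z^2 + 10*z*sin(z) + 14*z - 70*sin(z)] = -10*z*sin(z) + 70*sin(z) + 20*cos(z) - 4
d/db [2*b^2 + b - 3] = 4*b + 1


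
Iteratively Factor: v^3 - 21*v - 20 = (v - 5)*(v^2 + 5*v + 4) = (v - 5)*(v + 1)*(v + 4)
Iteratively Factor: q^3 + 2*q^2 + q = (q + 1)*(q^2 + q) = (q + 1)^2*(q)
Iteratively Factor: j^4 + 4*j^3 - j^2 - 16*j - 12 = (j - 2)*(j^3 + 6*j^2 + 11*j + 6) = (j - 2)*(j + 1)*(j^2 + 5*j + 6) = (j - 2)*(j + 1)*(j + 2)*(j + 3)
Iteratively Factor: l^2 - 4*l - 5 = (l - 5)*(l + 1)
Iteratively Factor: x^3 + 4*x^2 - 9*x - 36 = (x - 3)*(x^2 + 7*x + 12) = (x - 3)*(x + 4)*(x + 3)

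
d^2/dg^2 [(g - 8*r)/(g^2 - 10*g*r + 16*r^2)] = 2/(g^3 - 6*g^2*r + 12*g*r^2 - 8*r^3)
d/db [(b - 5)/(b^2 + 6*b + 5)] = (b^2 + 6*b - 2*(b - 5)*(b + 3) + 5)/(b^2 + 6*b + 5)^2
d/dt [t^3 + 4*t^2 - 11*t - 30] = 3*t^2 + 8*t - 11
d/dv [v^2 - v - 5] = 2*v - 1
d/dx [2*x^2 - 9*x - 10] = 4*x - 9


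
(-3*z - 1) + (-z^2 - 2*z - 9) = -z^2 - 5*z - 10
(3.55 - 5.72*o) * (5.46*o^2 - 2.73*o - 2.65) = -31.2312*o^3 + 34.9986*o^2 + 5.4665*o - 9.4075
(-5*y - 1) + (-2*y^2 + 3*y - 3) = -2*y^2 - 2*y - 4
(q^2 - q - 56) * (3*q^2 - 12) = 3*q^4 - 3*q^3 - 180*q^2 + 12*q + 672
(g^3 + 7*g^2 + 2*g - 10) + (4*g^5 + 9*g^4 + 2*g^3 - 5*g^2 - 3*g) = 4*g^5 + 9*g^4 + 3*g^3 + 2*g^2 - g - 10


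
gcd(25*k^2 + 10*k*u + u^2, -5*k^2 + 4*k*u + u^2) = 5*k + u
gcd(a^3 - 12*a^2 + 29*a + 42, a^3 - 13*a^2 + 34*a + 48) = a^2 - 5*a - 6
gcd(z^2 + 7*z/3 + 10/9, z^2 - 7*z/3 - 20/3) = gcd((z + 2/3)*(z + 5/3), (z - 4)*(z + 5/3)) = z + 5/3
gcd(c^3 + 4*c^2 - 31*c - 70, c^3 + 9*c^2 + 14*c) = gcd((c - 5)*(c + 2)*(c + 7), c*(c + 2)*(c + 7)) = c^2 + 9*c + 14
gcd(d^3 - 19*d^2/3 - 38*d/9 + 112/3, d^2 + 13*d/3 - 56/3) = d - 8/3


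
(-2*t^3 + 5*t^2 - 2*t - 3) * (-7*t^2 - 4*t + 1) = 14*t^5 - 27*t^4 - 8*t^3 + 34*t^2 + 10*t - 3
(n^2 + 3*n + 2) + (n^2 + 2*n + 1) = 2*n^2 + 5*n + 3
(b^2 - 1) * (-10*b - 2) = -10*b^3 - 2*b^2 + 10*b + 2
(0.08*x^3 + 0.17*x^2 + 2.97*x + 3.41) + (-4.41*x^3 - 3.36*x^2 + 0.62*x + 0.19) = -4.33*x^3 - 3.19*x^2 + 3.59*x + 3.6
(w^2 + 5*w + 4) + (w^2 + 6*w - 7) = 2*w^2 + 11*w - 3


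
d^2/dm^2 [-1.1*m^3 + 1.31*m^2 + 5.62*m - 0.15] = 2.62 - 6.6*m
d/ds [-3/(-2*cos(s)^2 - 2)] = 6*sin(2*s)/(cos(2*s) + 3)^2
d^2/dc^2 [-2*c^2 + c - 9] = -4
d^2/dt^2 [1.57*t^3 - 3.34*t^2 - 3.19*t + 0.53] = 9.42*t - 6.68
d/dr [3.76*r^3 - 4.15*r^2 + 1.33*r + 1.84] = 11.28*r^2 - 8.3*r + 1.33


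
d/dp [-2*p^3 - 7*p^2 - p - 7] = -6*p^2 - 14*p - 1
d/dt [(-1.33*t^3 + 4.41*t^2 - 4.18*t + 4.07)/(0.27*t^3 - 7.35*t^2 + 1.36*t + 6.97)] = (8.5848*t^4 - 1.36040000000001*t^3 - 55.8324*t^2 + 121.3044*t - 34.6698)/(0.0729*t^6 - 3.969*t^5 + 54.7569*t^4 - 16.2282*t^3 - 100.6094*t^2 + 18.9584*t + 48.5809)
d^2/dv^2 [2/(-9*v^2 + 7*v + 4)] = 4*(-81*v^2 + 63*v + (18*v - 7)^2 + 36)/(-9*v^2 + 7*v + 4)^3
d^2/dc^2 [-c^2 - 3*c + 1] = -2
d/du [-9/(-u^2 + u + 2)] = 9*(1 - 2*u)/(-u^2 + u + 2)^2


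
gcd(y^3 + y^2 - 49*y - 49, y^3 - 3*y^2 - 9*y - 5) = y + 1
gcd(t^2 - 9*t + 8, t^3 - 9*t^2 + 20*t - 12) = t - 1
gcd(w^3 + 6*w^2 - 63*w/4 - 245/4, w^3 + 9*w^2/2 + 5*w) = w + 5/2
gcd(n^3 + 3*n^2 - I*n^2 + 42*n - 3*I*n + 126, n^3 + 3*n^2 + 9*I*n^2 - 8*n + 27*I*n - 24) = n + 3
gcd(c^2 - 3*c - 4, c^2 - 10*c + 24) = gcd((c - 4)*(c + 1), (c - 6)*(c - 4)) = c - 4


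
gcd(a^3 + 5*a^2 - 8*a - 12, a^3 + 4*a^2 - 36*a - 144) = a + 6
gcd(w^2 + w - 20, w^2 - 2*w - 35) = w + 5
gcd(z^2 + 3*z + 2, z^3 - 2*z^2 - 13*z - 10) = z^2 + 3*z + 2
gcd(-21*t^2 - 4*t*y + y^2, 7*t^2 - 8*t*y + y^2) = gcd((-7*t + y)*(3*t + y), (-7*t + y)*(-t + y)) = -7*t + y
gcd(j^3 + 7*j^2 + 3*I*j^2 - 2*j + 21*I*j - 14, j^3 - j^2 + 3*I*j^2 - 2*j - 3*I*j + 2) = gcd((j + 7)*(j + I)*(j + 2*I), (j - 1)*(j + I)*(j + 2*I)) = j^2 + 3*I*j - 2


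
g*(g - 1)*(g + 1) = g^3 - g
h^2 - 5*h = h*(h - 5)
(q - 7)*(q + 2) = q^2 - 5*q - 14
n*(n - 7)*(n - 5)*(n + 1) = n^4 - 11*n^3 + 23*n^2 + 35*n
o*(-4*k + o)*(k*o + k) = -4*k^2*o^2 - 4*k^2*o + k*o^3 + k*o^2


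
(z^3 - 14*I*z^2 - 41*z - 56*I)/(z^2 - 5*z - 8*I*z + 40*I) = (z^2 - 6*I*z + 7)/(z - 5)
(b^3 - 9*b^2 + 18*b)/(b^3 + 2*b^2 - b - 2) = b*(b^2 - 9*b + 18)/(b^3 + 2*b^2 - b - 2)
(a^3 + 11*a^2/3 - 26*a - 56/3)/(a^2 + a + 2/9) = 3*(a^2 + 3*a - 28)/(3*a + 1)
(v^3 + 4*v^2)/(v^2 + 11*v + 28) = v^2/(v + 7)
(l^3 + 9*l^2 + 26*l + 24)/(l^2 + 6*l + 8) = l + 3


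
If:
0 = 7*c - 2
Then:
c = 2/7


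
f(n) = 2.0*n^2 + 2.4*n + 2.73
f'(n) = 4.0*n + 2.4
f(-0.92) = 2.21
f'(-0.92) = -1.28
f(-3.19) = 15.43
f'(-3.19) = -10.36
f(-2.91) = 12.68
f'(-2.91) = -9.24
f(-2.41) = 8.56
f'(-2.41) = -7.24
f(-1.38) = 3.23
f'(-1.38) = -3.12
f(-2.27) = 7.59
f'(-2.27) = -6.68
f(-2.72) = 11.00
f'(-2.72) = -8.48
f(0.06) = 2.88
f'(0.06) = 2.64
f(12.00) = 319.53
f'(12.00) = 50.40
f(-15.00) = 416.73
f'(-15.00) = -57.60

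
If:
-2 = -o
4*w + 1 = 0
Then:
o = 2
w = -1/4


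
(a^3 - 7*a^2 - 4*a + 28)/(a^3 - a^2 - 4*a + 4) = (a - 7)/(a - 1)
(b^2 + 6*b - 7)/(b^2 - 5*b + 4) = (b + 7)/(b - 4)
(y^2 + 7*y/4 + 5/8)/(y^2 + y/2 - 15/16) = 2*(2*y + 1)/(4*y - 3)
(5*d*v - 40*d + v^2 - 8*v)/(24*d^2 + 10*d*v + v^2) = (5*d*v - 40*d + v^2 - 8*v)/(24*d^2 + 10*d*v + v^2)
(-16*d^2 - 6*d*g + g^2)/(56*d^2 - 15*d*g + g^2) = (-2*d - g)/(7*d - g)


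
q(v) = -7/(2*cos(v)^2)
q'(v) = -7*sin(v)/cos(v)^3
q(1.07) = -15.18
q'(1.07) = -55.48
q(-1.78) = -81.15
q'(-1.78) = -764.42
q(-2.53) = -5.22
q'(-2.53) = -7.32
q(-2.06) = -15.85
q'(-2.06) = -59.54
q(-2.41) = -6.32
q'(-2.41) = -11.35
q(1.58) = -41319.77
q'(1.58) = 8978720.87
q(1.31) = -52.64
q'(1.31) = -394.51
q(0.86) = -8.22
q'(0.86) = -19.10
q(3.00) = -3.57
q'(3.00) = 1.02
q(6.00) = -3.80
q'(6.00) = 2.21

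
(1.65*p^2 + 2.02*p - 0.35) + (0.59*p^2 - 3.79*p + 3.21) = 2.24*p^2 - 1.77*p + 2.86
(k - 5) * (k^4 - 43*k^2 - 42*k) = k^5 - 5*k^4 - 43*k^3 + 173*k^2 + 210*k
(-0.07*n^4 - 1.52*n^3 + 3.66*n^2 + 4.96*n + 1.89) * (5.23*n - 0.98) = -0.3661*n^5 - 7.881*n^4 + 20.6314*n^3 + 22.354*n^2 + 5.0239*n - 1.8522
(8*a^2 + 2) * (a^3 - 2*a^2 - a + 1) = 8*a^5 - 16*a^4 - 6*a^3 + 4*a^2 - 2*a + 2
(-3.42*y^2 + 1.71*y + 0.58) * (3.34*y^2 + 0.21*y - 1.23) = -11.4228*y^4 + 4.9932*y^3 + 6.5029*y^2 - 1.9815*y - 0.7134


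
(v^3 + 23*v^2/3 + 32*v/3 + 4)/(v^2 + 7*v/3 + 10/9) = 3*(v^2 + 7*v + 6)/(3*v + 5)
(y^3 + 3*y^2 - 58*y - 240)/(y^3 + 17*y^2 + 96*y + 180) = (y - 8)/(y + 6)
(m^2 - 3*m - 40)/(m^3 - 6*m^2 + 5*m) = (m^2 - 3*m - 40)/(m*(m^2 - 6*m + 5))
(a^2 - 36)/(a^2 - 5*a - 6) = (a + 6)/(a + 1)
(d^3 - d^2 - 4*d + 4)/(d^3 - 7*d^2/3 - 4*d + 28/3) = 3*(d - 1)/(3*d - 7)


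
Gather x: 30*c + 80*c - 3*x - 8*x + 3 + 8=110*c - 11*x + 11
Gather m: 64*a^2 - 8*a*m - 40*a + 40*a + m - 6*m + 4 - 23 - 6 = 64*a^2 + m*(-8*a - 5) - 25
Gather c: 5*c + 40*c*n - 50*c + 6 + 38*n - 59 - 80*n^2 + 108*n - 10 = c*(40*n - 45) - 80*n^2 + 146*n - 63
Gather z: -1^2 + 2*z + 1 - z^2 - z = -z^2 + z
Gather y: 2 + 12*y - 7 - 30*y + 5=-18*y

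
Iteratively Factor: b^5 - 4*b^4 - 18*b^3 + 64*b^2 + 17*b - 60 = (b + 4)*(b^4 - 8*b^3 + 14*b^2 + 8*b - 15) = (b - 3)*(b + 4)*(b^3 - 5*b^2 - b + 5) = (b - 3)*(b - 1)*(b + 4)*(b^2 - 4*b - 5) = (b - 3)*(b - 1)*(b + 1)*(b + 4)*(b - 5)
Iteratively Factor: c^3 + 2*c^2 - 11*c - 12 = (c - 3)*(c^2 + 5*c + 4) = (c - 3)*(c + 1)*(c + 4)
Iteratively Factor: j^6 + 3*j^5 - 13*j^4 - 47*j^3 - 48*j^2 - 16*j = (j + 4)*(j^5 - j^4 - 9*j^3 - 11*j^2 - 4*j) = (j + 1)*(j + 4)*(j^4 - 2*j^3 - 7*j^2 - 4*j) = j*(j + 1)*(j + 4)*(j^3 - 2*j^2 - 7*j - 4) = j*(j + 1)^2*(j + 4)*(j^2 - 3*j - 4) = j*(j + 1)^3*(j + 4)*(j - 4)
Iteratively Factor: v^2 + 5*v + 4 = (v + 1)*(v + 4)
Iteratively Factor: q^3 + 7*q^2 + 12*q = (q)*(q^2 + 7*q + 12) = q*(q + 4)*(q + 3)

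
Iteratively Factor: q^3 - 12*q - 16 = (q + 2)*(q^2 - 2*q - 8) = (q + 2)^2*(q - 4)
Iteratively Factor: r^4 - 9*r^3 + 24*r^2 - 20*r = (r - 2)*(r^3 - 7*r^2 + 10*r) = (r - 5)*(r - 2)*(r^2 - 2*r) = (r - 5)*(r - 2)^2*(r)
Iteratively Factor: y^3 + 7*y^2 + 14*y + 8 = (y + 4)*(y^2 + 3*y + 2) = (y + 2)*(y + 4)*(y + 1)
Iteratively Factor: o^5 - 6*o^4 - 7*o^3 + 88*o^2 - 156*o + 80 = (o - 2)*(o^4 - 4*o^3 - 15*o^2 + 58*o - 40) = (o - 2)*(o - 1)*(o^3 - 3*o^2 - 18*o + 40) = (o - 2)*(o - 1)*(o + 4)*(o^2 - 7*o + 10) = (o - 5)*(o - 2)*(o - 1)*(o + 4)*(o - 2)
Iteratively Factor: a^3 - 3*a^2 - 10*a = (a - 5)*(a^2 + 2*a) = a*(a - 5)*(a + 2)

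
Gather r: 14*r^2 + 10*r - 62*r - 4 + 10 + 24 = 14*r^2 - 52*r + 30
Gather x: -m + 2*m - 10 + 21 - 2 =m + 9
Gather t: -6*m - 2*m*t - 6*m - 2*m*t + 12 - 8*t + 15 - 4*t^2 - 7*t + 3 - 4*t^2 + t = -12*m - 8*t^2 + t*(-4*m - 14) + 30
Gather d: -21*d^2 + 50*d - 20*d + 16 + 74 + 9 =-21*d^2 + 30*d + 99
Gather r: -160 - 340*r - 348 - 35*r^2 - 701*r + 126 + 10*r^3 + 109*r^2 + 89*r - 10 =10*r^3 + 74*r^2 - 952*r - 392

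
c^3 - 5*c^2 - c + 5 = (c - 5)*(c - 1)*(c + 1)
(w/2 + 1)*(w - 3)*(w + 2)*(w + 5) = w^4/2 + 3*w^3 - 3*w^2/2 - 26*w - 30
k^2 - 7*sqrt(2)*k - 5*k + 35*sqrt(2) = (k - 5)*(k - 7*sqrt(2))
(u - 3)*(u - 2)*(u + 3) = u^3 - 2*u^2 - 9*u + 18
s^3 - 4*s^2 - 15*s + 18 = (s - 6)*(s - 1)*(s + 3)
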